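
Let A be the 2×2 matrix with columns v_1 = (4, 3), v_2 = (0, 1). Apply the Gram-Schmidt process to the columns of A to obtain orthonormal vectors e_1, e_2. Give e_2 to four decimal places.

e_2 = (-0.6000, 0.8000)

e_1 = v_1/‖v_1‖ = (4, 3)/5.0000 = (0.8000, 0.6000).
r_{12} = e_1·v_2 = 0.6000.
u_2 = v_2 − 0.6000·e_1 = (-0.4800, 0.6400).
‖u_2‖ = 0.8000, so e_2 = (-0.6000, 0.8000).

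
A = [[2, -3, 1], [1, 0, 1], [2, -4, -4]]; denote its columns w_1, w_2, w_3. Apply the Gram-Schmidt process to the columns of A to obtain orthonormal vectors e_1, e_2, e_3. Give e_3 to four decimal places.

e_1 = w_1/‖w_1‖ = (2, 1, 2)/3.0000 = (0.6667, 0.3333, 0.6667).
r_{12} = e_1·w_2 = -4.6667.
u_2 = w_2 + 4.6667·e_1 = (0.1111, 1.5556, -0.8889).
‖u_2‖ = 1.7951, so e_2 = (0.0619, 0.8666, -0.4952).
r_{13} = e_1·w_3 = -1.6667; r_{23} = e_2·w_3 = 2.9092.
u_3 = w_3 + 1.6667·e_1 − 2.9092·e_2 = (1.9310, -0.9655, -1.4483).
‖u_3‖ = 2.5997, so e_3 = (0.7428, -0.3714, -0.5571).

e_3 = (0.7428, -0.3714, -0.5571)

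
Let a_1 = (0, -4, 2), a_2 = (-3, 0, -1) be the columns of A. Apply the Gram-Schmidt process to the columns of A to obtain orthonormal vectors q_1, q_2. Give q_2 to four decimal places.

q_2 = (-0.9583, -0.1278, -0.2556)

q_1 = a_1/‖a_1‖ = (0, -4, 2)/4.4721 = (0.0000, -0.8944, 0.4472).
r_{12} = q_1·a_2 = -0.4472.
u_2 = a_2 + 0.4472·q_1 = (-3.0000, -0.4000, -0.8000).
‖u_2‖ = 3.1305, so q_2 = (-0.9583, -0.1278, -0.2556).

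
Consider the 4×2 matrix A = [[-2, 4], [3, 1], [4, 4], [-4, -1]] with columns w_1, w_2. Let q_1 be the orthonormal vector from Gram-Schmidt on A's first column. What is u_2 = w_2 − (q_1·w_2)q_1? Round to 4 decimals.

q_1 = w_1/‖w_1‖ = (-2, 3, 4, -4)/6.7082 = (-0.2981, 0.4472, 0.5963, -0.5963).
r_{12} = q_1·w_2 = 2.2361.
u_2 = w_2 − 2.2361·q_1 = (4.6667, 0.0000, 2.6667, 0.3333).

u_2 = (4.6667, 0.0000, 2.6667, 0.3333)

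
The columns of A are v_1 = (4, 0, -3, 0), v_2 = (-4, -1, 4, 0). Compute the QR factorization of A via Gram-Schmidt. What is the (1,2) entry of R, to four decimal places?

e_1 = v_1/‖v_1‖ = (4, 0, -3, 0)/5.0000 = (0.8000, 0.0000, -0.6000, 0.0000).
r_{12} = e_1·v_2 = -5.6000.

r_{12} = -5.6000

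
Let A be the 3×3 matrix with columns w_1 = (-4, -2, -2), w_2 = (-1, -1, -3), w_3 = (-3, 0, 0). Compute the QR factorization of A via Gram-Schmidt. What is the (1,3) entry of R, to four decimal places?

w_1 = (-4, -2, -2); ‖w_1‖ = 4.8990, so q_1 = (-0.8165, -0.4082, -0.4082).
r_{13} = q_1·w_3 = 2.4495.

r_{13} = 2.4495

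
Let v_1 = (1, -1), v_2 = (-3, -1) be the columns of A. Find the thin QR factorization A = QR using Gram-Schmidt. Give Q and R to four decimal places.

Q = [[0.7071, -0.7071], [-0.7071, -0.7071]], R = [[1.4142, -1.4142], [0.0000, 2.8284]]

q_1 = v_1/‖v_1‖ = (1, -1)/1.4142 = (0.7071, -0.7071).
r_{12} = q_1·v_2 = -1.4142.
u_2 = v_2 + 1.4142·q_1 = (-2.0000, -2.0000).
‖u_2‖ = 2.8284, so q_2 = (-0.7071, -0.7071).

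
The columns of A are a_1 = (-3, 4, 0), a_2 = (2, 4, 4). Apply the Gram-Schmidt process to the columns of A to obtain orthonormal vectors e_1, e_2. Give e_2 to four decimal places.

e_1 = a_1/‖a_1‖ = (-3, 4, 0)/5.0000 = (-0.6000, 0.8000, 0.0000).
r_{12} = e_1·a_2 = 2.0000.
u_2 = a_2 − 2.0000·e_1 = (3.2000, 2.4000, 4.0000).
‖u_2‖ = 5.6569, so e_2 = (0.5657, 0.4243, 0.7071).

e_2 = (0.5657, 0.4243, 0.7071)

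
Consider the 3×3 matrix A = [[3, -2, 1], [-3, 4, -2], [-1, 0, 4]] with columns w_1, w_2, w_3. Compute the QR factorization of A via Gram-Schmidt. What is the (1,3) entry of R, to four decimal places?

w_1 = (3, -3, -1); ‖w_1‖ = 4.3589, so q_1 = (0.6882, -0.6882, -0.2294).
r_{13} = q_1·w_3 = 1.1471.

r_{13} = 1.1471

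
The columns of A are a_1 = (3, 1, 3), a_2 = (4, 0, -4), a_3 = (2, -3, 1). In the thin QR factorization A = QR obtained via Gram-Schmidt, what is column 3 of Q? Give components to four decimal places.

a_1 = (3, 1, 3); ‖a_1‖ = 4.3589, so q_1 = (0.6882, 0.2294, 0.6882).
q_1·a_2 = 0.6882·4 + 0.2294·0 + 0.6882·(-4) = 0.0000.
u_2 = a_2 + 0.0000·q_1 = (4.0000, 0.0000, -4.0000).
‖u_2‖ = 5.6569, so q_2 = (0.7071, 0.0000, -0.7071).
q_1·a_3 = 0.6882·2 + 0.2294·(-3) + 0.6882·1 = 1.3765; q_2·a_3 = 0.7071·2 + 0.0000·(-3) + (-0.7071)·1 = 0.7071.
u_3 = a_3 − 1.3765·q_1 − 0.7071·q_2 = (0.5526, -3.3158, 0.5526).
‖u_3‖ = 3.4066, so q_3 = (0.1622, -0.9733, 0.1622).

q_3 = (0.1622, -0.9733, 0.1622)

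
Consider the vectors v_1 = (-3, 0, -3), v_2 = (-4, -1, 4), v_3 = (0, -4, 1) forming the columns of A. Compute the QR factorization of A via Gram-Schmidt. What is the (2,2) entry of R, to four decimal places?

e_1 = v_1/‖v_1‖ = (-3, 0, -3)/4.2426 = (-0.7071, 0.0000, -0.7071).
r_{12} = e_1·v_2 = 0.0000.
u_2 = v_2 + 0.0000·e_1 = (-4.0000, -1.0000, 4.0000).
r_{22} = ‖u_2‖ = 5.7446.

r_{22} = 5.7446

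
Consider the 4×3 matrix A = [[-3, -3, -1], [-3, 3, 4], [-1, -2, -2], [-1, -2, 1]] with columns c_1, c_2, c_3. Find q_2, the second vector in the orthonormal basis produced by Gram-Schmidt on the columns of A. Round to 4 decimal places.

q_1 = c_1/‖c_1‖ = (-3, -3, -1, -1)/4.4721 = (-0.6708, -0.6708, -0.2236, -0.2236).
r_{12} = q_1·c_2 = 0.8944.
u_2 = c_2 − 0.8944·q_1 = (-2.4000, 3.6000, -1.8000, -1.8000).
‖u_2‖ = 5.0200, so q_2 = (-0.4781, 0.7171, -0.3586, -0.3586).

q_2 = (-0.4781, 0.7171, -0.3586, -0.3586)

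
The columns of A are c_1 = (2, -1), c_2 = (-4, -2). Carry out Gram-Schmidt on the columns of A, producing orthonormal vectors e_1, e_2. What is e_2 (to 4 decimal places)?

e_2 = (-0.4472, -0.8944)

c_1 = (2, -1); ‖c_1‖ = 2.2361, so e_1 = (0.8944, -0.4472).
e_1·c_2 = 0.8944·(-4) + (-0.4472)·(-2) = -2.6833.
u_2 = c_2 + 2.6833·e_1 = (-1.6000, -3.2000).
‖u_2‖ = 3.5777, so e_2 = (-0.4472, -0.8944).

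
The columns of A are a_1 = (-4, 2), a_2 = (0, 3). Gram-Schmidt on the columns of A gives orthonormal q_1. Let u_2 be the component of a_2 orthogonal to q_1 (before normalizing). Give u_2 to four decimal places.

u_2 = (1.2000, 2.4000)

a_1 = (-4, 2); ‖a_1‖ = 4.4721, so q_1 = (-0.8944, 0.4472).
q_1·a_2 = (-0.8944)·0 + 0.4472·3 = 1.3416.
u_2 = a_2 − 1.3416·q_1 = (1.2000, 2.4000).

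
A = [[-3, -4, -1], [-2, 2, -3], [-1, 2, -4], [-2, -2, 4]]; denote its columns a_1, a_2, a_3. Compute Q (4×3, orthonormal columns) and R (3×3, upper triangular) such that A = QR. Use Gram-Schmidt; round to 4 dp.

Q = [[-0.7071, -0.4925, -0.5032], [-0.4714, 0.6567, 0.0942], [-0.2357, 0.5394, -0.2934], [-0.4714, -0.1876, 0.8073]], R = [[4.2426, 2.3570, 1.1785], [0.0000, 4.7376, -4.3858], [0.0000, 0.0000, 4.6234]]

a_1 = (-3, -2, -1, -2); ‖a_1‖ = 4.2426, so q_1 = (-0.7071, -0.4714, -0.2357, -0.4714).
q_1·a_2 = (-0.7071)·(-4) + (-0.4714)·2 + (-0.2357)·2 + (-0.4714)·(-2) = 2.3570.
u_2 = a_2 − 2.3570·q_1 = (-2.3333, 3.1111, 2.5556, -0.8889).
‖u_2‖ = 4.7376, so q_2 = (-0.4925, 0.6567, 0.5394, -0.1876).
q_1·a_3 = (-0.7071)·(-1) + (-0.4714)·(-3) + (-0.2357)·(-4) + (-0.4714)·4 = 1.1785; q_2·a_3 = (-0.4925)·(-1) + 0.6567·(-3) + 0.5394·(-4) + (-0.1876)·4 = -4.3858.
u_3 = a_3 − 1.1785·q_1 + 4.3858·q_2 = (-2.3267, 0.4356, -1.3564, 3.7327).
‖u_3‖ = 4.6234, so q_3 = (-0.5032, 0.0942, -0.2934, 0.8073).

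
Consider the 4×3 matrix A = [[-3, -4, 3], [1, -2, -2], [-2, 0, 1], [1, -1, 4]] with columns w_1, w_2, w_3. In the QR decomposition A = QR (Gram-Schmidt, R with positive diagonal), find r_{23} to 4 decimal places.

r_{23} = -1.6710

w_1 = (-3, 1, -2, 1); ‖w_1‖ = 3.8730, so e_1 = (-0.7746, 0.2582, -0.5164, 0.2582).
e_1·w_2 = (-0.7746)·(-4) + 0.2582·(-2) + (-0.5164)·0 + 0.2582·(-1) = 2.3238.
u_2 = w_2 − 2.3238·e_1 = (-2.2000, -2.6000, 1.2000, -1.6000).
‖u_2‖ = 3.9497, so e_2 = (-0.5570, -0.6583, 0.3038, -0.4051).
r_{23} = e_2·w_3 = -1.6710.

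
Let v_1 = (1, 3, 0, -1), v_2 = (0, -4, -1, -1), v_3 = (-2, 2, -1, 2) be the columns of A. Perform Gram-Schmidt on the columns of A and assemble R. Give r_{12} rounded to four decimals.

r_{12} = -3.3166

v_1 = (1, 3, 0, -1); ‖v_1‖ = 3.3166, so e_1 = (0.3015, 0.9045, 0.0000, -0.3015).
r_{12} = e_1·v_2 = -3.3166.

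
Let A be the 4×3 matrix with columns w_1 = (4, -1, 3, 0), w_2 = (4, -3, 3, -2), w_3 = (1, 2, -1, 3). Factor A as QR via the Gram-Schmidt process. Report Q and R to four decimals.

Q = [[0.7845, -0.1098, 0.4924], [-0.1961, -0.6865, -0.3030], [0.5883, -0.0824, -0.7576], [0.0000, -0.7140, 0.3030]], R = [[5.0990, 5.4913, -0.1961], [0.0000, 2.8011, -3.5426], [0.0000, 0.0000, 1.5530]]

w_1 = (4, -1, 3, 0); ‖w_1‖ = 5.0990, so q_1 = (0.7845, -0.1961, 0.5883, 0.0000).
q_1·w_2 = 0.7845·4 + (-0.1961)·(-3) + 0.5883·3 + 0.0000·(-2) = 5.4913.
u_2 = w_2 − 5.4913·q_1 = (-0.3077, -1.9231, -0.2308, -2.0000).
‖u_2‖ = 2.8011, so q_2 = (-0.1098, -0.6865, -0.0824, -0.7140).
q_1·w_3 = 0.7845·1 + (-0.1961)·2 + 0.5883·(-1) + 0.0000·3 = -0.1961; q_2·w_3 = (-0.1098)·1 + (-0.6865)·2 + (-0.0824)·(-1) + (-0.7140)·3 = -3.5426.
u_3 = w_3 + 0.1961·q_1 + 3.5426·q_2 = (0.7647, -0.4706, -1.1765, 0.4706).
‖u_3‖ = 1.5530, so q_3 = (0.4924, -0.3030, -0.7576, 0.3030).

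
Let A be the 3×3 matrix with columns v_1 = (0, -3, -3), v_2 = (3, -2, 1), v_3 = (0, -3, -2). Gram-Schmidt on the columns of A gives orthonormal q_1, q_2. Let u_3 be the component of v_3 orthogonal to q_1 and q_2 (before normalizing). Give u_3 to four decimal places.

u_3 = (-0.3333, -0.3333, 0.3333)

q_1 = v_1/‖v_1‖ = (0, -3, -3)/4.2426 = (0.0000, -0.7071, -0.7071).
r_{12} = q_1·v_2 = 0.7071.
u_2 = v_2 − 0.7071·q_1 = (3.0000, -1.5000, 1.5000).
‖u_2‖ = 3.6742, so q_2 = (0.8165, -0.4082, 0.4082).
r_{13} = q_1·v_3 = 3.5355; r_{23} = q_2·v_3 = 0.4082.
u_3 = v_3 − 3.5355·q_1 − 0.4082·q_2 = (-0.3333, -0.3333, 0.3333).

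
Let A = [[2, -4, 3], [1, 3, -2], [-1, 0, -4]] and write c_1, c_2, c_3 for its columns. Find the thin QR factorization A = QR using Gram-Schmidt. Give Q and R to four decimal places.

c_1 = (2, 1, -1); ‖c_1‖ = 2.4495, so e_1 = (0.8165, 0.4082, -0.4082).
e_1·c_2 = 0.8165·(-4) + 0.4082·3 + (-0.4082)·0 = -2.0412.
u_2 = c_2 + 2.0412·e_1 = (-2.3333, 3.8333, -0.8333).
‖u_2‖ = 4.5644, so e_2 = (-0.5112, 0.8398, -0.1826).
e_1·c_3 = 0.8165·3 + 0.4082·(-2) + (-0.4082)·(-4) = 3.2660; e_2·c_3 = (-0.5112)·3 + 0.8398·(-2) + (-0.1826)·(-4) = -2.4830.
u_3 = c_3 − 3.2660·e_1 + 2.4830·e_2 = (-0.9360, -1.2480, -3.1200).
‖u_3‖ = 3.4883, so e_3 = (-0.2683, -0.3578, -0.8944).

Q = [[0.8165, -0.5112, -0.2683], [0.4082, 0.8398, -0.3578], [-0.4082, -0.1826, -0.8944]], R = [[2.4495, -2.0412, 3.2660], [0.0000, 4.5644, -2.4830], [0.0000, 0.0000, 3.4883]]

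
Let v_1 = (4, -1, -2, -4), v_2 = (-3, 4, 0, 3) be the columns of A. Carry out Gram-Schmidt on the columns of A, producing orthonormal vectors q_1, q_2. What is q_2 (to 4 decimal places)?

v_1 = (4, -1, -2, -4); ‖v_1‖ = 6.0828, so q_1 = (0.6576, -0.1644, -0.3288, -0.6576).
q_1·v_2 = 0.6576·(-3) + (-0.1644)·4 + (-0.3288)·0 + (-0.6576)·3 = -4.6032.
u_2 = v_2 + 4.6032·q_1 = (0.0270, 3.2432, -1.5135, -0.0270).
‖u_2‖ = 3.5792, so q_2 = (0.0076, 0.9061, -0.4229, -0.0076).

q_2 = (0.0076, 0.9061, -0.4229, -0.0076)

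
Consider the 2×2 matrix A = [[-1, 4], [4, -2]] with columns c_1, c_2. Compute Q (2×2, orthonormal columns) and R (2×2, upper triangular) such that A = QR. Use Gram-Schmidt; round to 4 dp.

Q = [[-0.2425, 0.9701], [0.9701, 0.2425]], R = [[4.1231, -2.9104], [0.0000, 3.3955]]

c_1 = (-1, 4); ‖c_1‖ = 4.1231, so q_1 = (-0.2425, 0.9701).
q_1·c_2 = (-0.2425)·4 + 0.9701·(-2) = -2.9104.
u_2 = c_2 + 2.9104·q_1 = (3.2941, 0.8235).
‖u_2‖ = 3.3955, so q_2 = (0.9701, 0.2425).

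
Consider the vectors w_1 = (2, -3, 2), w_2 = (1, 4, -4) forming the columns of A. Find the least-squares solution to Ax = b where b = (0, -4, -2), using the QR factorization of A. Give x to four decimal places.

x = (0.5063, 0.0338)

w_1 = (2, -3, 2); ‖w_1‖ = 4.1231, so q_1 = (0.4851, -0.7276, 0.4851).
q_1·w_2 = 0.4851·1 + (-0.7276)·4 + 0.4851·(-4) = -4.3656.
u_2 = w_2 + 4.3656·q_1 = (3.1176, 0.8235, -1.8824).
‖u_2‖ = 3.7338, so q_2 = (0.8350, 0.2206, -0.5041).
Qᵀb = (1.9403, 0.1260).
Back-substitute: x_2 = 0.1260/3.7338 = 0.0338.
x_1 = (1.9403 + 4.3656·0.0338)/4.1231 = 0.5063.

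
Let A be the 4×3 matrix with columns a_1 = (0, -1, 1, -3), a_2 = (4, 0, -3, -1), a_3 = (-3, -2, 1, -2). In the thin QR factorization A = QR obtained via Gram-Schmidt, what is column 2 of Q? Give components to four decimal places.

e_1 = a_1/‖a_1‖ = (0, -1, 1, -3)/3.3166 = (0.0000, -0.3015, 0.3015, -0.9045).
r_{12} = e_1·a_2 = 0.0000.
u_2 = a_2 + 0.0000·e_1 = (4.0000, 0.0000, -3.0000, -1.0000).
‖u_2‖ = 5.0990, so e_2 = (0.7845, 0.0000, -0.5883, -0.1961).

e_2 = (0.7845, 0.0000, -0.5883, -0.1961)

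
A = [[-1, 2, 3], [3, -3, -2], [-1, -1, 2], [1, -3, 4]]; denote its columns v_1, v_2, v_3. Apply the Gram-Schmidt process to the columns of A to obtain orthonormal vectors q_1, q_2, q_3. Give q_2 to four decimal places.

v_1 = (-1, 3, -1, 1); ‖v_1‖ = 3.4641, so q_1 = (-0.2887, 0.8660, -0.2887, 0.2887).
q_1·v_2 = (-0.2887)·2 + 0.8660·(-3) + (-0.2887)·(-1) + 0.2887·(-3) = -3.7528.
u_2 = v_2 + 3.7528·q_1 = (0.9167, 0.2500, -2.0833, -1.9167).
‖u_2‖ = 2.9861, so q_2 = (0.3070, 0.0837, -0.6977, -0.6419).

q_2 = (0.3070, 0.0837, -0.6977, -0.6419)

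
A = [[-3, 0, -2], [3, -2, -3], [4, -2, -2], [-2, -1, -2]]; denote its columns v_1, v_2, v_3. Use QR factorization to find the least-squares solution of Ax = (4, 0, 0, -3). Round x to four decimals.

q_1 = v_1/‖v_1‖ = (-3, 3, 4, -2)/6.1644 = (-0.4867, 0.4867, 0.6489, -0.3244).
r_{12} = q_1·v_2 = -1.9467.
u_2 = v_2 + 1.9467·q_1 = (-0.9474, -1.0526, -0.7368, -1.6316).
‖u_2‖ = 2.2827, so q_2 = (-0.4150, -0.4611, -0.3228, -0.7148).
r_{13} = q_1·v_3 = -1.1355; r_{23} = q_2·v_3 = 4.2886.
u_3 = v_3 + 1.1355·q_1 − 4.2886·q_2 = (-0.7727, -0.4697, 0.1212, 0.6970).
‖u_3‖ = 1.1481, so q_3 = (-0.6730, -0.4091, 0.1056, 0.6071).
Qᵀb = (-0.9733, 0.4842, -4.5133).
Back-substitute: x_3 = -4.5133/1.1481 = -3.9310.
x_2 = (0.4842 − 4.2886·(-3.9310))/2.2827 = 7.5977.
x_1 = (-0.9733 + 1.9467·7.5977 + 1.1355·(-3.9310))/6.1644 = 1.5172.

x = (1.5172, 7.5977, -3.9310)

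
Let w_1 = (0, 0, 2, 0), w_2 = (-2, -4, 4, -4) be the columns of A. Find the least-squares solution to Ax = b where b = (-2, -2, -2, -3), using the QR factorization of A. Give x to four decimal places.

w_1 = (0, 0, 2, 0); ‖w_1‖ = 2.0000, so q_1 = (0.0000, 0.0000, 1.0000, 0.0000).
q_1·w_2 = 0.0000·(-2) + 0.0000·(-4) + 1.0000·4 + 0.0000·(-4) = 4.0000.
u_2 = w_2 − 4.0000·q_1 = (-2.0000, -4.0000, 0.0000, -4.0000).
‖u_2‖ = 6.0000, so q_2 = (-0.3333, -0.6667, 0.0000, -0.6667).
Qᵀb = (-2.0000, 4.0000).
Back-substitute: x_2 = 4.0000/6.0000 = 0.6667.
x_1 = (-2.0000 − 4.0000·0.6667)/2.0000 = -2.3333.

x = (-2.3333, 0.6667)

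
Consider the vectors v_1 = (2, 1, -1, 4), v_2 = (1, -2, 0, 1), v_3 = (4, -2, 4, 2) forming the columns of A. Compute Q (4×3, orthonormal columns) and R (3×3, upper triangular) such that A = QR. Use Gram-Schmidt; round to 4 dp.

v_1 = (2, 1, -1, 4); ‖v_1‖ = 4.6904, so e_1 = (0.4264, 0.2132, -0.2132, 0.8528).
e_1·v_2 = 0.4264·1 + 0.2132·(-2) + (-0.2132)·0 + 0.8528·1 = 0.8528.
u_2 = v_2 − 0.8528·e_1 = (0.6364, -2.1818, 0.1818, 0.2727).
‖u_2‖ = 2.2962, so e_2 = (0.2771, -0.9502, 0.0792, 0.1188).
e_1·v_3 = 0.4264·4 + 0.2132·(-2) + (-0.2132)·4 + 0.8528·2 = 2.1320; e_2·v_3 = 0.2771·4 + (-0.9502)·(-2) + 0.0792·4 + 0.1188·2 = 3.5631.
u_3 = v_3 − 2.1320·e_1 − 3.5631·e_2 = (2.1034, 0.9310, 4.1724, -0.2414).
‖u_3‖ = 4.7706, so e_3 = (0.4409, 0.1952, 0.8746, -0.0506).

Q = [[0.4264, 0.2771, 0.4409], [0.2132, -0.9502, 0.1952], [-0.2132, 0.0792, 0.8746], [0.8528, 0.1188, -0.0506]], R = [[4.6904, 0.8528, 2.1320], [0.0000, 2.2962, 3.5631], [0.0000, 0.0000, 4.7706]]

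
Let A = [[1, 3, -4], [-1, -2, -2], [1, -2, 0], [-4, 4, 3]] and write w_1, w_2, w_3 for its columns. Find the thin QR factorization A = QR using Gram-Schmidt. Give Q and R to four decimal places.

Q = [[0.2294, 0.7504, -0.5780], [-0.2294, -0.5467, -0.8052], [0.2294, -0.2680, 0.1037], [-0.9177, 0.2573, 0.0827]], R = [[4.3589, -2.9824, -3.2118], [0.0000, 4.9097, -1.1363], [0.0000, 0.0000, 4.1705]]

q_1 = w_1/‖w_1‖ = (1, -1, 1, -4)/4.3589 = (0.2294, -0.2294, 0.2294, -0.9177).
r_{12} = q_1·w_2 = -2.9824.
u_2 = w_2 + 2.9824·q_1 = (3.6842, -2.6842, -1.3158, 1.2632).
‖u_2‖ = 4.9097, so q_2 = (0.7504, -0.5467, -0.2680, 0.2573).
r_{13} = q_1·w_3 = -3.2118; r_{23} = q_2·w_3 = -1.1363.
u_3 = w_3 + 3.2118·q_1 + 1.1363·q_2 = (-2.4105, -3.3581, 0.4323, 0.3450).
‖u_3‖ = 4.1705, so q_3 = (-0.5780, -0.8052, 0.1037, 0.0827).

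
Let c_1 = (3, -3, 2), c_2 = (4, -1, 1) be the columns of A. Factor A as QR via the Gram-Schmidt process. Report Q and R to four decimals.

Q = [[0.6396, 0.7626], [-0.6396, 0.5977], [0.4264, -0.2473]], R = [[4.6904, 3.6244], [0.0000, 2.2054]]

c_1 = (3, -3, 2); ‖c_1‖ = 4.6904, so q_1 = (0.6396, -0.6396, 0.4264).
q_1·c_2 = 0.6396·4 + (-0.6396)·(-1) + 0.4264·1 = 3.6244.
u_2 = c_2 − 3.6244·q_1 = (1.6818, 1.3182, -0.5455).
‖u_2‖ = 2.2054, so q_2 = (0.7626, 0.5977, -0.2473).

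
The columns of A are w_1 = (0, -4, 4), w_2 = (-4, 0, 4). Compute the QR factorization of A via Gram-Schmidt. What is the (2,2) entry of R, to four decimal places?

r_{22} = 4.8990

w_1 = (0, -4, 4); ‖w_1‖ = 5.6569, so e_1 = (0.0000, -0.7071, 0.7071).
e_1·w_2 = 0.0000·(-4) + (-0.7071)·0 + 0.7071·4 = 2.8284.
u_2 = w_2 − 2.8284·e_1 = (-4.0000, 2.0000, 2.0000).
r_{22} = ‖u_2‖ = 4.8990.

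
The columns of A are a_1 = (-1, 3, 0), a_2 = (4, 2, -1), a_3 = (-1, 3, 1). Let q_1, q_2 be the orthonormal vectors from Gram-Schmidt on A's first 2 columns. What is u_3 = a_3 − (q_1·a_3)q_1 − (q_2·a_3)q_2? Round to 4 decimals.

u_3 = (0.2039, 0.0680, 0.9515)

a_1 = (-1, 3, 0); ‖a_1‖ = 3.1623, so q_1 = (-0.3162, 0.9487, 0.0000).
q_1·a_2 = (-0.3162)·4 + 0.9487·2 + 0.0000·(-1) = 0.6325.
u_2 = a_2 − 0.6325·q_1 = (4.2000, 1.4000, -1.0000).
‖u_2‖ = 4.5387, so q_2 = (0.9254, 0.3085, -0.2203).
q_1·a_3 = (-0.3162)·(-1) + 0.9487·3 + 0.0000·1 = 3.1623; q_2·a_3 = 0.9254·(-1) + 0.3085·3 + (-0.2203)·1 = -0.2203.
u_3 = a_3 − 3.1623·q_1 + 0.2203·q_2 = (0.2039, 0.0680, 0.9515).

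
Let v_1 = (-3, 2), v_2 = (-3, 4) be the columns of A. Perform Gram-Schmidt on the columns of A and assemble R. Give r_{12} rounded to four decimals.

r_{12} = 4.7150

v_1 = (-3, 2); ‖v_1‖ = 3.6056, so e_1 = (-0.8321, 0.5547).
r_{12} = e_1·v_2 = 4.7150.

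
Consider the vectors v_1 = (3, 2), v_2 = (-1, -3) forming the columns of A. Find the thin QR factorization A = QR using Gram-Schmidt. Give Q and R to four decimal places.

v_1 = (3, 2); ‖v_1‖ = 3.6056, so e_1 = (0.8321, 0.5547).
e_1·v_2 = 0.8321·(-1) + 0.5547·(-3) = -2.4962.
u_2 = v_2 + 2.4962·e_1 = (1.0769, -1.6154).
‖u_2‖ = 1.9415, so e_2 = (0.5547, -0.8321).

Q = [[0.8321, 0.5547], [0.5547, -0.8321]], R = [[3.6056, -2.4962], [0.0000, 1.9415]]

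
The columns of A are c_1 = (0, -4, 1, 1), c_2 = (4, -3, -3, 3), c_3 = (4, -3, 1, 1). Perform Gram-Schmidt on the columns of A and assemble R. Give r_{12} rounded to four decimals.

r_{12} = 2.8284

c_1 = (0, -4, 1, 1); ‖c_1‖ = 4.2426, so e_1 = (0.0000, -0.9428, 0.2357, 0.2357).
r_{12} = e_1·c_2 = 2.8284.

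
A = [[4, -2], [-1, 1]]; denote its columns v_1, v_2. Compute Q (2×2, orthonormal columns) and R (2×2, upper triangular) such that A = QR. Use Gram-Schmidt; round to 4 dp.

v_1 = (4, -1); ‖v_1‖ = 4.1231, so e_1 = (0.9701, -0.2425).
e_1·v_2 = 0.9701·(-2) + (-0.2425)·1 = -2.1828.
u_2 = v_2 + 2.1828·e_1 = (0.1176, 0.4706).
‖u_2‖ = 0.4851, so e_2 = (0.2425, 0.9701).

Q = [[0.9701, 0.2425], [-0.2425, 0.9701]], R = [[4.1231, -2.1828], [0.0000, 0.4851]]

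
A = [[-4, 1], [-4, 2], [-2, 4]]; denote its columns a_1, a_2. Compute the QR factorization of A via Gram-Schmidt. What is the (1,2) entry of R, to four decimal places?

a_1 = (-4, -4, -2); ‖a_1‖ = 6.0000, so e_1 = (-0.6667, -0.6667, -0.3333).
r_{12} = e_1·a_2 = -3.3333.

r_{12} = -3.3333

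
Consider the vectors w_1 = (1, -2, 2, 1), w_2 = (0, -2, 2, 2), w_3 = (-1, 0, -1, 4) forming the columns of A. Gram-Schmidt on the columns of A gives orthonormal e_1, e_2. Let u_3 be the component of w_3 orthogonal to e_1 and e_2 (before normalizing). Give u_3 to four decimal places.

w_1 = (1, -2, 2, 1); ‖w_1‖ = 3.1623, so e_1 = (0.3162, -0.6325, 0.6325, 0.3162).
e_1·w_2 = 0.3162·0 + (-0.6325)·(-2) + 0.6325·2 + 0.3162·2 = 3.1623.
u_2 = w_2 − 3.1623·e_1 = (-1.0000, 0.0000, 0.0000, 1.0000).
‖u_2‖ = 1.4142, so e_2 = (-0.7071, 0.0000, 0.0000, 0.7071).
e_1·w_3 = 0.3162·(-1) + (-0.6325)·0 + 0.6325·(-1) + 0.3162·4 = 0.3162; e_2·w_3 = (-0.7071)·(-1) + 0.0000·0 + 0.0000·(-1) + 0.7071·4 = 3.5355.
u_3 = w_3 − 0.3162·e_1 − 3.5355·e_2 = (1.4000, 0.2000, -1.2000, 1.4000).

u_3 = (1.4000, 0.2000, -1.2000, 1.4000)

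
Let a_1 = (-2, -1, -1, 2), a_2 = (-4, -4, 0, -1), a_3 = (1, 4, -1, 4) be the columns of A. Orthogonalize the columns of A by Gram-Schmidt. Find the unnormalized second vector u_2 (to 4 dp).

q_1 = a_1/‖a_1‖ = (-2, -1, -1, 2)/3.1623 = (-0.6325, -0.3162, -0.3162, 0.6325).
r_{12} = q_1·a_2 = 3.1623.
u_2 = a_2 − 3.1623·q_1 = (-2.0000, -3.0000, 1.0000, -3.0000).

u_2 = (-2.0000, -3.0000, 1.0000, -3.0000)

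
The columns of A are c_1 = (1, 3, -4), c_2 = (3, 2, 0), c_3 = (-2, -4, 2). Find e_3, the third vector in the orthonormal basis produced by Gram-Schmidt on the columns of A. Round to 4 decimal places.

c_1 = (1, 3, -4); ‖c_1‖ = 5.0990, so e_1 = (0.1961, 0.5883, -0.7845).
e_1·c_2 = 0.1961·3 + 0.5883·2 + (-0.7845)·0 = 1.7650.
u_2 = c_2 − 1.7650·e_1 = (2.6538, 0.9615, 1.3846).
‖u_2‖ = 3.1440, so e_2 = (0.8441, 0.3058, 0.4404).
e_1·c_3 = 0.1961·(-2) + 0.5883·(-4) + (-0.7845)·2 = -4.3146; e_2·c_3 = 0.8441·(-2) + 0.3058·(-4) + 0.4404·2 = -2.0307.
u_3 = c_3 + 4.3146·e_1 + 2.0307·e_2 = (0.5603, -0.8405, -0.4903).
‖u_3‖ = 1.1228, so e_3 = (0.4990, -0.7485, -0.4366).

e_3 = (0.4990, -0.7485, -0.4366)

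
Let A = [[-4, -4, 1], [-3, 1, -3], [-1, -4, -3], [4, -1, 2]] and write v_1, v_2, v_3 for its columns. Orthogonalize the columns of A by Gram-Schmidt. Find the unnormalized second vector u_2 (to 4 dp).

v_1 = (-4, -3, -1, 4); ‖v_1‖ = 6.4807, so e_1 = (-0.6172, -0.4629, -0.1543, 0.6172).
e_1·v_2 = (-0.6172)·(-4) + (-0.4629)·1 + (-0.1543)·(-4) + 0.6172·(-1) = 2.0059.
u_2 = v_2 − 2.0059·e_1 = (-2.7619, 1.9286, -3.6905, -2.2381).

u_2 = (-2.7619, 1.9286, -3.6905, -2.2381)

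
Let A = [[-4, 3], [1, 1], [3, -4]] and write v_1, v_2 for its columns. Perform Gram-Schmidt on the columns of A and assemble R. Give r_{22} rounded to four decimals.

r_{22} = 2.3778

v_1 = (-4, 1, 3); ‖v_1‖ = 5.0990, so q_1 = (-0.7845, 0.1961, 0.5883).
q_1·v_2 = (-0.7845)·3 + 0.1961·1 + 0.5883·(-4) = -4.5107.
u_2 = v_2 + 4.5107·q_1 = (-0.5385, 1.8846, -1.3462).
r_{22} = ‖u_2‖ = 2.3778.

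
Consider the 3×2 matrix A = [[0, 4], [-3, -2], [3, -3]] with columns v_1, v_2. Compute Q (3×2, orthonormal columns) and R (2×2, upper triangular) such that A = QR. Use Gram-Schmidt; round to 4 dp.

Q = [[0.0000, 0.7493], [-0.7071, -0.4683], [0.7071, -0.4683]], R = [[4.2426, -0.7071], [0.0000, 5.3385]]

v_1 = (0, -3, 3); ‖v_1‖ = 4.2426, so q_1 = (0.0000, -0.7071, 0.7071).
q_1·v_2 = 0.0000·4 + (-0.7071)·(-2) + 0.7071·(-3) = -0.7071.
u_2 = v_2 + 0.7071·q_1 = (4.0000, -2.5000, -2.5000).
‖u_2‖ = 5.3385, so q_2 = (0.7493, -0.4683, -0.4683).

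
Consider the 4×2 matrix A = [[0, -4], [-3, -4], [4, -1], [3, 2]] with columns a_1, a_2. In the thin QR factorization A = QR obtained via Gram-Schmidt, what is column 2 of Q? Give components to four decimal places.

q_1 = a_1/‖a_1‖ = (0, -3, 4, 3)/5.8310 = (0.0000, -0.5145, 0.6860, 0.5145).
r_{12} = q_1·a_2 = 2.4010.
u_2 = a_2 − 2.4010·q_1 = (-4.0000, -2.7647, -2.6471, 0.7647).
‖u_2‖ = 5.5889, so q_2 = (-0.7157, -0.4947, -0.4736, 0.1368).

q_2 = (-0.7157, -0.4947, -0.4736, 0.1368)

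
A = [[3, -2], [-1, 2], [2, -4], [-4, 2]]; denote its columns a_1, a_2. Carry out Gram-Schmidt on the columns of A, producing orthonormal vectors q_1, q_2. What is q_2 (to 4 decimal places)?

q_1 = a_1/‖a_1‖ = (3, -1, 2, -4)/5.4772 = (0.5477, -0.1826, 0.3651, -0.7303).
r_{12} = q_1·a_2 = -4.3818.
u_2 = a_2 + 4.3818·q_1 = (0.4000, 1.2000, -2.4000, -1.2000).
‖u_2‖ = 2.9665, so q_2 = (0.1348, 0.4045, -0.8090, -0.4045).

q_2 = (0.1348, 0.4045, -0.8090, -0.4045)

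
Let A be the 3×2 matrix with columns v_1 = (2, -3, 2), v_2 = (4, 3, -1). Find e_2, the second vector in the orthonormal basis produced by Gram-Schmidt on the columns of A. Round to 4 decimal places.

e_1 = v_1/‖v_1‖ = (2, -3, 2)/4.1231 = (0.4851, -0.7276, 0.4851).
r_{12} = e_1·v_2 = -0.7276.
u_2 = v_2 + 0.7276·e_1 = (4.3529, 2.4706, -0.6471).
‖u_2‖ = 5.0468, so e_2 = (0.8625, 0.4895, -0.1282).

e_2 = (0.8625, 0.4895, -0.1282)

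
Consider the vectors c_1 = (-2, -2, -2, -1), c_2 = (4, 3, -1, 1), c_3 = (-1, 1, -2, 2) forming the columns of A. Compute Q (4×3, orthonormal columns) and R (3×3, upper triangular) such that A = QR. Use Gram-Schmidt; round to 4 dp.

Q = [[-0.5547, 0.5345, -0.5002], [-0.5547, 0.2673, 0.3380], [-0.5547, -0.8018, -0.2208], [-0.2774, 0.0000, 0.7660]], R = [[3.6056, -3.6056, 0.5547], [0.0000, 3.7417, 1.3363], [0.0000, 0.0000, 2.8119]]

c_1 = (-2, -2, -2, -1); ‖c_1‖ = 3.6056, so e_1 = (-0.5547, -0.5547, -0.5547, -0.2774).
e_1·c_2 = (-0.5547)·4 + (-0.5547)·3 + (-0.5547)·(-1) + (-0.2774)·1 = -3.6056.
u_2 = c_2 + 3.6056·e_1 = (2.0000, 1.0000, -3.0000, 0.0000).
‖u_2‖ = 3.7417, so e_2 = (0.5345, 0.2673, -0.8018, 0.0000).
e_1·c_3 = (-0.5547)·(-1) + (-0.5547)·1 + (-0.5547)·(-2) + (-0.2774)·2 = 0.5547; e_2·c_3 = 0.5345·(-1) + 0.2673·1 + (-0.8018)·(-2) + 0.0000·2 = 1.3363.
u_3 = c_3 − 0.5547·e_1 − 1.3363·e_2 = (-1.4066, 0.9505, -0.6209, 2.1538).
‖u_3‖ = 2.8119, so e_3 = (-0.5002, 0.3380, -0.2208, 0.7660).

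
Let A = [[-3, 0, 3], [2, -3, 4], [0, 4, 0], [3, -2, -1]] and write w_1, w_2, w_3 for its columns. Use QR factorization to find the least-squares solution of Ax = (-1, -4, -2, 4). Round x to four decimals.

w_1 = (-3, 2, 0, 3); ‖w_1‖ = 4.6904, so e_1 = (-0.6396, 0.4264, 0.0000, 0.6396).
e_1·w_2 = (-0.6396)·0 + 0.4264·(-3) + 0.0000·4 + 0.6396·(-2) = -2.5584.
u_2 = w_2 + 2.5584·e_1 = (-1.6364, -1.9091, 4.0000, -0.3636).
‖u_2‖ = 4.7386, so e_2 = (-0.3453, -0.4029, 0.8441, -0.0767).
e_1·w_3 = (-0.6396)·3 + 0.4264·4 + 0.0000·0 + 0.6396·(-1) = -0.8528; e_2·w_3 = (-0.3453)·3 + (-0.4029)·4 + 0.8441·0 + (-0.0767)·(-1) = -2.5708.
u_3 = w_3 + 0.8528·e_1 + 2.5708·e_2 = (1.5668, 3.3279, 2.1700, -0.6518).
‖u_3‖ = 4.3202, so e_3 = (0.3627, 0.7703, 0.5023, -0.1509).
Qᵀb = (1.4924, -0.0384, -5.0521).
Back-substitute: x_3 = -5.0521/4.3202 = -1.1694.
x_2 = (-0.0384 + 2.5708·(-1.1694))/4.7386 = -0.6425.
x_1 = (1.4924 + 2.5584·(-0.6425) + 0.8528·(-1.1694))/4.6904 = -0.2449.

x = (-0.2449, -0.6425, -1.1694)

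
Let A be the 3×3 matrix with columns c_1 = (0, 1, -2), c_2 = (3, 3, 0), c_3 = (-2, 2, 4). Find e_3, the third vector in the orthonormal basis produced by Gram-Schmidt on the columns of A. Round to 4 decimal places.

e_3 = (-0.6667, 0.6667, 0.3333)

c_1 = (0, 1, -2); ‖c_1‖ = 2.2361, so e_1 = (0.0000, 0.4472, -0.8944).
e_1·c_2 = 0.0000·3 + 0.4472·3 + (-0.8944)·0 = 1.3416.
u_2 = c_2 − 1.3416·e_1 = (3.0000, 2.4000, 1.2000).
‖u_2‖ = 4.0249, so e_2 = (0.7454, 0.5963, 0.2981).
e_1·c_3 = 0.0000·(-2) + 0.4472·2 + (-0.8944)·4 = -2.6833; e_2·c_3 = 0.7454·(-2) + 0.5963·2 + 0.2981·4 = 0.8944.
u_3 = c_3 + 2.6833·e_1 − 0.8944·e_2 = (-2.6667, 2.6667, 1.3333).
‖u_3‖ = 4.0000, so e_3 = (-0.6667, 0.6667, 0.3333).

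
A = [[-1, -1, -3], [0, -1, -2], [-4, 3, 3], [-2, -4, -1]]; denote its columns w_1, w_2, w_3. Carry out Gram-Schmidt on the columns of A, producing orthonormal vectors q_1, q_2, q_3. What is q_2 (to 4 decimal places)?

w_1 = (-1, 0, -4, -2); ‖w_1‖ = 4.5826, so q_1 = (-0.2182, 0.0000, -0.8729, -0.4364).
q_1·w_2 = (-0.2182)·(-1) + 0.0000·(-1) + (-0.8729)·3 + (-0.4364)·(-4) = -0.6547.
u_2 = w_2 + 0.6547·q_1 = (-1.1429, -1.0000, 2.4286, -4.2857).
‖u_2‖ = 5.1547, so q_2 = (-0.2217, -0.1940, 0.4711, -0.8314).

q_2 = (-0.2217, -0.1940, 0.4711, -0.8314)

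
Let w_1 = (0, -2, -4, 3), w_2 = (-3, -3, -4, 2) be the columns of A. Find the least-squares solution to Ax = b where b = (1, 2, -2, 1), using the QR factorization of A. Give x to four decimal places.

e_1 = w_1/‖w_1‖ = (0, -2, -4, 3)/5.3852 = (0.0000, -0.3714, -0.7428, 0.5571).
r_{12} = e_1·w_2 = 5.1995.
u_2 = w_2 − 5.1995·e_1 = (-3.0000, -1.0690, -0.1379, -0.8966).
‖u_2‖ = 3.3114, so e_2 = (-0.9060, -0.3228, -0.0417, -0.2707).
Qᵀb = (1.2999, -1.7390).
Back-substitute: x_2 = -1.7390/3.3114 = -0.5252.
x_1 = (1.2999 − 5.1995·(-0.5252))/5.3852 = 0.7484.

x = (0.7484, -0.5252)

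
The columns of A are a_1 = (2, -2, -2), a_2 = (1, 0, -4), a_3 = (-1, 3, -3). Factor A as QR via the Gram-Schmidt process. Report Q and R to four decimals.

q_1 = a_1/‖a_1‖ = (2, -2, -2)/3.4641 = (0.5774, -0.5774, -0.5774).
r_{12} = q_1·a_2 = 2.8868.
u_2 = a_2 − 2.8868·q_1 = (-0.6667, 1.6667, -2.3333).
‖u_2‖ = 2.9439, so q_2 = (-0.2265, 0.5661, -0.7926).
r_{13} = q_1·a_3 = -0.5774; r_{23} = q_2·a_3 = 4.3027.
u_3 = a_3 + 0.5774·q_1 − 4.3027·q_2 = (0.3077, 0.2308, 0.0769).
‖u_3‖ = 0.3922, so q_3 = (0.7845, 0.5883, 0.1961).

Q = [[0.5774, -0.2265, 0.7845], [-0.5774, 0.5661, 0.5883], [-0.5774, -0.7926, 0.1961]], R = [[3.4641, 2.8868, -0.5774], [0.0000, 2.9439, 4.3027], [0.0000, 0.0000, 0.3922]]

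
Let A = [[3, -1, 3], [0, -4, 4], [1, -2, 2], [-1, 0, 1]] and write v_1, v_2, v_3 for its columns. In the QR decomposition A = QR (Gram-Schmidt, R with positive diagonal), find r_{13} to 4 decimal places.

r_{13} = 3.0151

e_1 = v_1/‖v_1‖ = (3, 0, 1, -1)/3.3166 = (0.9045, 0.0000, 0.3015, -0.3015).
r_{13} = e_1·v_3 = 3.0151.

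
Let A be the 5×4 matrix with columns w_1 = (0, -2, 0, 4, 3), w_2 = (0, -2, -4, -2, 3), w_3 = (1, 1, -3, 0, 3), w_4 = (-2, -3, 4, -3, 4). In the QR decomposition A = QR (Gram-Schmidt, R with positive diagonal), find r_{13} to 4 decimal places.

r_{13} = 1.2999

w_1 = (0, -2, 0, 4, 3); ‖w_1‖ = 5.3852, so q_1 = (0.0000, -0.3714, 0.0000, 0.7428, 0.5571).
r_{13} = q_1·w_3 = 1.2999.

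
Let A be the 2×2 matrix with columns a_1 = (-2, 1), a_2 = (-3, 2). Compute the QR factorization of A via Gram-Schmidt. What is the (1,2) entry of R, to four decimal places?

r_{12} = 3.5777

a_1 = (-2, 1); ‖a_1‖ = 2.2361, so q_1 = (-0.8944, 0.4472).
r_{12} = q_1·a_2 = 3.5777.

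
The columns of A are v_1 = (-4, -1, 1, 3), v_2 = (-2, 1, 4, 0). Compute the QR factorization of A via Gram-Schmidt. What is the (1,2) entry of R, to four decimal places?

r_{12} = 2.1170

v_1 = (-4, -1, 1, 3); ‖v_1‖ = 5.1962, so e_1 = (-0.7698, -0.1925, 0.1925, 0.5774).
r_{12} = e_1·v_2 = 2.1170.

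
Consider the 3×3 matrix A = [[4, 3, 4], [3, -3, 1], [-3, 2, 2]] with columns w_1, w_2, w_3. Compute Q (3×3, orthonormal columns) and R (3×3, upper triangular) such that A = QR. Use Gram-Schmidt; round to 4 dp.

Q = [[0.6860, 0.7192, 0.1104], [0.5145, -0.5867, 0.6254], [-0.5145, 0.3722, 0.7725]], R = [[5.8310, -0.5145, 2.2295], [0.0000, 4.6621, 3.0345], [0.0000, 0.0000, 2.6118]]

w_1 = (4, 3, -3); ‖w_1‖ = 5.8310, so e_1 = (0.6860, 0.5145, -0.5145).
e_1·w_2 = 0.6860·3 + 0.5145·(-3) + (-0.5145)·2 = -0.5145.
u_2 = w_2 + 0.5145·e_1 = (3.3529, -2.7353, 1.7353).
‖u_2‖ = 4.6621, so e_2 = (0.7192, -0.5867, 0.3722).
e_1·w_3 = 0.6860·4 + 0.5145·1 + (-0.5145)·2 = 2.2295; e_2·w_3 = 0.7192·4 + (-0.5867)·1 + 0.3722·2 = 3.0345.
u_3 = w_3 − 2.2295·e_1 − 3.0345·e_2 = (0.2882, 1.6333, 2.0176).
‖u_3‖ = 2.6118, so e_3 = (0.1104, 0.6254, 0.7725).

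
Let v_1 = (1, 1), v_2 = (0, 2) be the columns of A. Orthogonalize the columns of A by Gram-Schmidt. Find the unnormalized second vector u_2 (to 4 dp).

v_1 = (1, 1); ‖v_1‖ = 1.4142, so q_1 = (0.7071, 0.7071).
q_1·v_2 = 0.7071·0 + 0.7071·2 = 1.4142.
u_2 = v_2 − 1.4142·q_1 = (-1.0000, 1.0000).

u_2 = (-1.0000, 1.0000)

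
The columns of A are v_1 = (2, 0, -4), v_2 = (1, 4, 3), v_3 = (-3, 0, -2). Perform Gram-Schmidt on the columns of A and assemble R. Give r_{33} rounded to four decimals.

r_{33} = 3.1229

q_1 = v_1/‖v_1‖ = (2, 0, -4)/4.4721 = (0.4472, 0.0000, -0.8944).
r_{12} = q_1·v_2 = -2.2361.
u_2 = v_2 + 2.2361·q_1 = (2.0000, 4.0000, 1.0000).
‖u_2‖ = 4.5826, so q_2 = (0.4364, 0.8729, 0.2182).
r_{13} = q_1·v_3 = 0.4472; r_{23} = q_2·v_3 = -1.7457.
u_3 = v_3 − 0.4472·q_1 + 1.7457·q_2 = (-2.4381, 1.5238, -1.2190).
r_{33} = ‖u_3‖ = 3.1229.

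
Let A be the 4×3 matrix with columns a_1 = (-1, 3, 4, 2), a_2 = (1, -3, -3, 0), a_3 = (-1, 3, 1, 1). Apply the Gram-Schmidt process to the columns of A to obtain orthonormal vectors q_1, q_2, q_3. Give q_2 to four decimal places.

a_1 = (-1, 3, 4, 2); ‖a_1‖ = 5.4772, so q_1 = (-0.1826, 0.5477, 0.7303, 0.3651).
q_1·a_2 = (-0.1826)·1 + 0.5477·(-3) + 0.7303·(-3) + 0.3651·0 = -4.0166.
u_2 = a_2 + 4.0166·q_1 = (0.2667, -0.8000, -0.0667, 1.4667).
‖u_2‖ = 1.6931, so q_2 = (0.1575, -0.4725, -0.0394, 0.8662).

q_2 = (0.1575, -0.4725, -0.0394, 0.8662)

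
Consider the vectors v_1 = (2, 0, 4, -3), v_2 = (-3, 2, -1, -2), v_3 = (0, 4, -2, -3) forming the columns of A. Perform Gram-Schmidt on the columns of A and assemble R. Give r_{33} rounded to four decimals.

v_1 = (2, 0, 4, -3); ‖v_1‖ = 5.3852, so q_1 = (0.3714, 0.0000, 0.7428, -0.5571).
q_1·v_2 = 0.3714·(-3) + 0.0000·2 + 0.7428·(-1) + (-0.5571)·(-2) = -0.7428.
u_2 = v_2 + 0.7428·q_1 = (-2.7241, 2.0000, -0.4483, -2.4138).
‖u_2‖ = 4.1771, so q_2 = (-0.6522, 0.4788, -0.1073, -0.5779).
q_1·v_3 = 0.3714·0 + 0.0000·4 + 0.7428·(-2) + (-0.5571)·(-3) = 0.1857; q_2·v_3 = (-0.6522)·0 + 0.4788·4 + (-0.1073)·(-2) + (-0.5779)·(-3) = 3.8634.
u_3 = v_3 − 0.1857·q_1 − 3.8634·q_2 = (2.4506, 2.1502, -1.7233, -0.6640).
r_{33} = ‖u_3‖ = 3.7469.

r_{33} = 3.7469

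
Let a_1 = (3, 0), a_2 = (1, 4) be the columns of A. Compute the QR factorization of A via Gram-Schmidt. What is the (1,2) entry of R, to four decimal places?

r_{12} = 1.0000

a_1 = (3, 0); ‖a_1‖ = 3.0000, so q_1 = (1.0000, 0.0000).
r_{12} = q_1·a_2 = 1.0000.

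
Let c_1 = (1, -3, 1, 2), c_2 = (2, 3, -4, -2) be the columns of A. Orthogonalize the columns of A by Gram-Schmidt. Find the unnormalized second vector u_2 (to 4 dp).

c_1 = (1, -3, 1, 2); ‖c_1‖ = 3.8730, so q_1 = (0.2582, -0.7746, 0.2582, 0.5164).
q_1·c_2 = 0.2582·2 + (-0.7746)·3 + 0.2582·(-4) + 0.5164·(-2) = -3.8730.
u_2 = c_2 + 3.8730·q_1 = (3.0000, 0.0000, -3.0000, 0.0000).

u_2 = (3.0000, 0.0000, -3.0000, 0.0000)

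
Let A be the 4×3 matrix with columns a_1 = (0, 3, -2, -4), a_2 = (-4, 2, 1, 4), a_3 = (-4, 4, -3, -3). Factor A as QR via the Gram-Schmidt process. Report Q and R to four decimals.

a_1 = (0, 3, -2, -4); ‖a_1‖ = 5.3852, so q_1 = (0.0000, 0.5571, -0.3714, -0.7428).
q_1·a_2 = 0.0000·(-4) + 0.5571·2 + (-0.3714)·1 + (-0.7428)·4 = -2.2283.
u_2 = a_2 + 2.2283·q_1 = (-4.0000, 3.2414, 0.1724, 2.3448).
‖u_2‖ = 5.6599, so q_2 = (-0.7067, 0.5727, 0.0305, 0.4143).
q_1·a_3 = 0.0000·(-4) + 0.5571·4 + (-0.3714)·(-3) + (-0.7428)·(-3) = 5.5709; q_2·a_3 = (-0.7067)·(-4) + 0.5727·4 + 0.0305·(-3) + 0.4143·(-3) = 3.7834.
u_3 = a_3 − 5.5709·q_1 − 3.7834·q_2 = (-1.3262, -1.2702, -1.0463, -0.4295).
‖u_3‖ = 2.1567, so q_3 = (-0.6149, -0.5890, -0.4851, -0.1991).

Q = [[0.0000, -0.7067, -0.6149], [0.5571, 0.5727, -0.5890], [-0.3714, 0.0305, -0.4851], [-0.7428, 0.4143, -0.1991]], R = [[5.3852, -2.2283, 5.5709], [0.0000, 5.6599, 3.7834], [0.0000, 0.0000, 2.1567]]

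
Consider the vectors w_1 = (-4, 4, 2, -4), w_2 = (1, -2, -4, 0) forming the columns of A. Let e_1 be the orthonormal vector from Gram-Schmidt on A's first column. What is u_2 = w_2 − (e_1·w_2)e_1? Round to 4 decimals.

w_1 = (-4, 4, 2, -4); ‖w_1‖ = 7.2111, so e_1 = (-0.5547, 0.5547, 0.2774, -0.5547).
e_1·w_2 = (-0.5547)·1 + 0.5547·(-2) + 0.2774·(-4) + (-0.5547)·0 = -2.7735.
u_2 = w_2 + 2.7735·e_1 = (-0.5385, -0.4615, -3.2308, -1.5385).

u_2 = (-0.5385, -0.4615, -3.2308, -1.5385)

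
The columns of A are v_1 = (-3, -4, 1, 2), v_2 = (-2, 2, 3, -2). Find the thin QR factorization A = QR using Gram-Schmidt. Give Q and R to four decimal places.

Q = [[-0.5477, -0.5055], [-0.7303, 0.3517], [0.1826, 0.6814], [0.3651, -0.3956]], R = [[5.4772, -0.5477], [0.0000, 4.5497]]

e_1 = v_1/‖v_1‖ = (-3, -4, 1, 2)/5.4772 = (-0.5477, -0.7303, 0.1826, 0.3651).
r_{12} = e_1·v_2 = -0.5477.
u_2 = v_2 + 0.5477·e_1 = (-2.3000, 1.6000, 3.1000, -1.8000).
‖u_2‖ = 4.5497, so e_2 = (-0.5055, 0.3517, 0.6814, -0.3956).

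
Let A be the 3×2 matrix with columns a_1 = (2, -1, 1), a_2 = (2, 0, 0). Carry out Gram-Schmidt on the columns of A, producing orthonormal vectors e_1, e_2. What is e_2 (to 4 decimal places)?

e_2 = (0.5774, 0.5774, -0.5774)

a_1 = (2, -1, 1); ‖a_1‖ = 2.4495, so e_1 = (0.8165, -0.4082, 0.4082).
e_1·a_2 = 0.8165·2 + (-0.4082)·0 + 0.4082·0 = 1.6330.
u_2 = a_2 − 1.6330·e_1 = (0.6667, 0.6667, -0.6667).
‖u_2‖ = 1.1547, so e_2 = (0.5774, 0.5774, -0.5774).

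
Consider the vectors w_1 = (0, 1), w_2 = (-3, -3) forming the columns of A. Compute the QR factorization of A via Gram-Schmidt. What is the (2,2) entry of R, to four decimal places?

w_1 = (0, 1); ‖w_1‖ = 1.0000, so e_1 = (0.0000, 1.0000).
e_1·w_2 = 0.0000·(-3) + 1.0000·(-3) = -3.0000.
u_2 = w_2 + 3.0000·e_1 = (-3.0000, 0.0000).
r_{22} = ‖u_2‖ = 3.0000.

r_{22} = 3.0000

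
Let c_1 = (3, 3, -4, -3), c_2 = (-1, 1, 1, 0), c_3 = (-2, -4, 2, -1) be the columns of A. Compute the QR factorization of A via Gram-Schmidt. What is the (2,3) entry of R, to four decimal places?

r_{23} = -1.3198

c_1 = (3, 3, -4, -3); ‖c_1‖ = 6.5574, so e_1 = (0.4575, 0.4575, -0.6100, -0.4575).
e_1·c_2 = 0.4575·(-1) + 0.4575·1 + (-0.6100)·1 + (-0.4575)·0 = -0.6100.
u_2 = c_2 + 0.6100·e_1 = (-0.7209, 1.2791, 0.6279, -0.2791).
‖u_2‖ = 1.6211, so e_2 = (-0.4447, 0.7890, 0.3873, -0.1722).
r_{23} = e_2·c_3 = -1.3198.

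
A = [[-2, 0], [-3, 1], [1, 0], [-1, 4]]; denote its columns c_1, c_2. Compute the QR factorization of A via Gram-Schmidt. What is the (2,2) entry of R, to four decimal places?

e_1 = c_1/‖c_1‖ = (-2, -3, 1, -1)/3.8730 = (-0.5164, -0.7746, 0.2582, -0.2582).
r_{12} = e_1·c_2 = -1.8074.
u_2 = c_2 + 1.8074·e_1 = (-0.9333, -0.4000, 0.4667, 3.5333).
r_{22} = ‖u_2‖ = 3.7059.

r_{22} = 3.7059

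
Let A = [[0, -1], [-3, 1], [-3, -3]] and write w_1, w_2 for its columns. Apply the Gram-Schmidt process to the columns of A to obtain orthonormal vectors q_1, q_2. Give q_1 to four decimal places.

w_1 = (0, -3, -3); ‖w_1‖ = 4.2426, so q_1 = (0.0000, -0.7071, -0.7071).

q_1 = (0.0000, -0.7071, -0.7071)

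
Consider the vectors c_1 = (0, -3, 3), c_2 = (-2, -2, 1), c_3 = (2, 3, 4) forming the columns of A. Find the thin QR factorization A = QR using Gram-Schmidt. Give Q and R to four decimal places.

c_1 = (0, -3, 3); ‖c_1‖ = 4.2426, so e_1 = (0.0000, -0.7071, 0.7071).
e_1·c_2 = 0.0000·(-2) + (-0.7071)·(-2) + 0.7071·1 = 2.1213.
u_2 = c_2 − 2.1213·e_1 = (-2.0000, -0.5000, -0.5000).
‖u_2‖ = 2.1213, so e_2 = (-0.9428, -0.2357, -0.2357).
e_1·c_3 = 0.0000·2 + (-0.7071)·3 + 0.7071·4 = 0.7071; e_2·c_3 = (-0.9428)·2 + (-0.2357)·3 + (-0.2357)·4 = -3.5355.
u_3 = c_3 − 0.7071·e_1 + 3.5355·e_2 = (-1.3333, 2.6667, 2.6667).
‖u_3‖ = 4.0000, so e_3 = (-0.3333, 0.6667, 0.6667).

Q = [[0.0000, -0.9428, -0.3333], [-0.7071, -0.2357, 0.6667], [0.7071, -0.2357, 0.6667]], R = [[4.2426, 2.1213, 0.7071], [0.0000, 2.1213, -3.5355], [0.0000, 0.0000, 4.0000]]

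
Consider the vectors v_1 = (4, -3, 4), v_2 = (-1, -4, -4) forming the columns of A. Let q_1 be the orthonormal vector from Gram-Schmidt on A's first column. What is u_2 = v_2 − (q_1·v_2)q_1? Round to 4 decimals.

u_2 = (-0.2195, -4.5854, -3.2195)

v_1 = (4, -3, 4); ‖v_1‖ = 6.4031, so q_1 = (0.6247, -0.4685, 0.6247).
q_1·v_2 = 0.6247·(-1) + (-0.4685)·(-4) + 0.6247·(-4) = -1.2494.
u_2 = v_2 + 1.2494·q_1 = (-0.2195, -4.5854, -3.2195).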